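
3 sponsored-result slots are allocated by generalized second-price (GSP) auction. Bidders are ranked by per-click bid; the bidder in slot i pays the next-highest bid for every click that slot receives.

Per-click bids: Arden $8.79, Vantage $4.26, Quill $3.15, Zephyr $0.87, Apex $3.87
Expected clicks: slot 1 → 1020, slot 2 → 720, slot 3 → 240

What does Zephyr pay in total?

Per-click bids in order: $8.79 (Arden) > $4.26 (Vantage) > $3.87 (Apex) > $3.15 (Quill) > …
Zephyr ranks below slot 3 → no slot, pays nothing.

Zephyr pays $0.00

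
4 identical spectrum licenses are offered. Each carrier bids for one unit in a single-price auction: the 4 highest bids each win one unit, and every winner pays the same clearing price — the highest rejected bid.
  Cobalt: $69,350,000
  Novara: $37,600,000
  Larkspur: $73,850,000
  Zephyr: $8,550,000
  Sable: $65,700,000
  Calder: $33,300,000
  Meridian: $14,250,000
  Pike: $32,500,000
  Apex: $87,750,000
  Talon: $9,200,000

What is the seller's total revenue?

Total revenue: $150,400,000

Bids ranked high→low: 87,750,000 (Apex), 73,850,000 (Larkspur), 69,350,000 (Cobalt), 65,700,000 (Sable), 37,600,000 (Novara), 33,300,000 (Calder), …
Winners (4 units): Apex, Larkspur, Cobalt, Sable.
Highest unsuccessful bid: $37,600,000 → clearing price.
Total revenue = 4 × $37,600,000 = $150,400,000.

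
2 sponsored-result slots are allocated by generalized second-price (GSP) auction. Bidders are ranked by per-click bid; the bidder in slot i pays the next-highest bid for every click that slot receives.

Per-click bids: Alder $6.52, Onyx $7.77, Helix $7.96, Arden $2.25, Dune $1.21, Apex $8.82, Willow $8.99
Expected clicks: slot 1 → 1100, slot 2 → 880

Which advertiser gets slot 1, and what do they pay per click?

Per-click bids in order: $8.99 (Willow) > $8.82 (Apex) > $7.96 (Helix) > …
Slot 1 goes to the first-ranked bidder, Willow, who pays the next bid down: $8.82/click.

Willow; $8.82 per click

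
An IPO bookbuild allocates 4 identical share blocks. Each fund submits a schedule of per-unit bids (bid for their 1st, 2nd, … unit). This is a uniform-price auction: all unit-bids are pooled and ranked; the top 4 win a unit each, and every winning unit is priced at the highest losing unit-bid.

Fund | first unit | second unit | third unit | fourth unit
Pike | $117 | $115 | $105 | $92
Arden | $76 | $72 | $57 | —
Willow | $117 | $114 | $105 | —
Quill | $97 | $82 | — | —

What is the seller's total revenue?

Total revenue: $420

All unit-bids, highest first — top 4: 117 (Pike-1), 117 (Willow-1), 115 (Pike-2), 114 (Willow-2)
Highest rejected unit-bid = $105.
Allocation: Pike 2, Willow 2. Every unit priced at $105.
Revenue = 4 × 105 = $420.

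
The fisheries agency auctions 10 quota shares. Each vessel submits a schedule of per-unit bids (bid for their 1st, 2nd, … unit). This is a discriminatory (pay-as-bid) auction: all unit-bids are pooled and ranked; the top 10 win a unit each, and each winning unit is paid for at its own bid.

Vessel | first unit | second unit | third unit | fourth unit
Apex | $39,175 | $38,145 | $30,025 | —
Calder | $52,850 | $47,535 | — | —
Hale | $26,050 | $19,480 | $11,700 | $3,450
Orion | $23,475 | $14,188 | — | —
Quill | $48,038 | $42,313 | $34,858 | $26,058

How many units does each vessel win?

Apex 3, Calder 2, Hale 1, Quill 4

Merging the schedules and taking the best 10: 52,850 (Calder-1), 48,038 (Quill-1), 47,535 (Calder-2), 42,313 (Quill-2), 39,175 (Apex-1), 38,145 (Apex-2), 34,858 (Quill-3), 30,025 (Apex-3), 26,058 (Quill-4), 26,050 (Hale-1)
Next rejected bid: $23,475 (not a price — pay-as-bid).
Allocation: Apex 3, Calder 2, Hale 1, Quill 4.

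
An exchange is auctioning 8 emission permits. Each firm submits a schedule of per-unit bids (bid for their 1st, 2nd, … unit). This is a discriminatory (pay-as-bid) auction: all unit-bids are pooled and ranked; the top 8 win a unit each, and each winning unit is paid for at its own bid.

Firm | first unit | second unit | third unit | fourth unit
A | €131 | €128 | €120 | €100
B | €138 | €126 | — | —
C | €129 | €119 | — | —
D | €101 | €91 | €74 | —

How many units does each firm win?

A 3, B 2, C 2, D 1

All unit-bids, highest first — top 8: 138 (B-1), 131 (A-1), 129 (C-1), 128 (A-2), 126 (B-2), 120 (A-3), 119 (C-2), 101 (D-1)
Next rejected bid: €100 (not a price — pay-as-bid).
Allocation: A 3, B 2, C 2, D 1.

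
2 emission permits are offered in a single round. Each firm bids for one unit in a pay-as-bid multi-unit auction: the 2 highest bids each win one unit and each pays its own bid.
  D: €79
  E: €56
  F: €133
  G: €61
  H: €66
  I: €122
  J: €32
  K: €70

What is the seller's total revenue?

Total revenue: €255

Ordering the bids: 133 (F), 122 (I), 79 (D), 70 (K), …
The 2 highest are F, I.
Total revenue = 133 + 122 = €255.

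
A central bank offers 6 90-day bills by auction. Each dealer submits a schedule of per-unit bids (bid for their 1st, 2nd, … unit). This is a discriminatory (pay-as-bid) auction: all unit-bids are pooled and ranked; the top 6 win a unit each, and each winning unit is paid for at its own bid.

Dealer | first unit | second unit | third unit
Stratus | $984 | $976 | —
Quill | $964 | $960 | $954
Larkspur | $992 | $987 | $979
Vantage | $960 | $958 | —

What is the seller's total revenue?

Total revenue: $5,882

All unit-bids, highest first — top 6: 992 (Larkspur-1), 987 (Larkspur-2), 984 (Stratus-1), 979 (Larkspur-3), 976 (Stratus-2), 964 (Quill-1)
Next rejected bid: $960 (not a price — pay-as-bid).
Each winning unit pays its own bid.
Revenue = 992 + 987 + 984 + 979 + 976 + 964 = $5,882.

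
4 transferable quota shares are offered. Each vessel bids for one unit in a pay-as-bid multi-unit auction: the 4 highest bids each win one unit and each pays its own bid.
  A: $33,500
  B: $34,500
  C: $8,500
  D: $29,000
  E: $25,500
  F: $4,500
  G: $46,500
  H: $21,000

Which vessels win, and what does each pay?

G $46,500, B $34,500, A $33,500, D $29,000

Ordering the bids: 46,500 (G), 34,500 (B), 33,500 (A), 29,000 (D), 25,500 (E), 21,000 (H), …
Winners (4 units): G, B, A, D.
Each winner pays its own bid: G $46,500, B $34,500, A $33,500, D $29,000.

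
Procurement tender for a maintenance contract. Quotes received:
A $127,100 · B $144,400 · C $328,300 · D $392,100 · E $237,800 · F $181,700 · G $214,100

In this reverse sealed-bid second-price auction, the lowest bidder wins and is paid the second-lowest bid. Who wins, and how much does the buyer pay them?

Bids in order: 127,100 (A) < 144,400 (B) < 181,700 (F) < 214,100 (G) < 237,800 (E) < 328,300 (C) < …
Second-price: A is paid B's bid of $144,400.

A is paid $144,400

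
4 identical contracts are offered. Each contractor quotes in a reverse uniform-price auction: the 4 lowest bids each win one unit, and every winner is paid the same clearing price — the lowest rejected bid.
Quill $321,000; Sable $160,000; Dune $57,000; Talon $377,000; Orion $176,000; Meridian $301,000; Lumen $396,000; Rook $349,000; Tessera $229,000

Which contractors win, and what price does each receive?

Ordering the bids: 57,000 (Dune), 160,000 (Sable), 176,000 (Orion), 229,000 (Tessera), 301,000 (Meridian), 321,000 (Quill), …
The 4 lowest are Dune, Sable, Orion, Tessera.
First losing bid is Meridian's $301,000, which sets the uniform price.

Dune, Sable, Orion, Tessera; each is paid $301,000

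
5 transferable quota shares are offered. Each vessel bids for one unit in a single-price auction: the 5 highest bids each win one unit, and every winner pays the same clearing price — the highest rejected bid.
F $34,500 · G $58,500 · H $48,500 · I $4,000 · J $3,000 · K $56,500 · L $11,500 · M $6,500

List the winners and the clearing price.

G, K, H, F, L; each pays $6,500

Sorting: 58,500 (G), 56,500 (K), 48,500 (H), 34,500 (F), 11,500 (L), 6,500 (M), 4,000 (I), …
Top 5: G, K, H, F, L.
Clearing price = highest rejected bid = $6,500.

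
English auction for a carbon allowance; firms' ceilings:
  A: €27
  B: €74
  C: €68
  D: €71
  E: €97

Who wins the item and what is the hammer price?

Rule: the price rises until one bidder remains; the winner pays the price at which the last rival dropped out.
Limits in order: 97 (E) > 74 (B) > 71 (D) > 68 (C) > 27 (A)
B is the last rival to drop out, at €74; E remains and wins at that price.

E wins at €74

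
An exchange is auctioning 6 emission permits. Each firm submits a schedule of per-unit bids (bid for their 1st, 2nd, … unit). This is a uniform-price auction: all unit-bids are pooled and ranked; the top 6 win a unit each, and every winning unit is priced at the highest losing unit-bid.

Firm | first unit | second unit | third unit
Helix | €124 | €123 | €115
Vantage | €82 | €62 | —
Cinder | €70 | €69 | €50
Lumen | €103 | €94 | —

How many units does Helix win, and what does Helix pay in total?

Helix: 3 units, pays €210

Merging the schedules and taking the best 6: 124 (Helix-1), 123 (Helix-2), 115 (Helix-3), 103 (Lumen-1), 94 (Lumen-2), 82 (Vantage-1)
First bid not allocated: €70.
Helix wins 3 unit(s) at €70 each.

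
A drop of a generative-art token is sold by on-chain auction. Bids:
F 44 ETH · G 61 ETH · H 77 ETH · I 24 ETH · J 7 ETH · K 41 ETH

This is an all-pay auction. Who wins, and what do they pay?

H pays 77 ETH

Bids in order: 77 (H) > 61 (G) > 44 (F) > 41 (K) > 24 (I) > 7 (J)
H wins with the top bid; all bids are sunk regardless.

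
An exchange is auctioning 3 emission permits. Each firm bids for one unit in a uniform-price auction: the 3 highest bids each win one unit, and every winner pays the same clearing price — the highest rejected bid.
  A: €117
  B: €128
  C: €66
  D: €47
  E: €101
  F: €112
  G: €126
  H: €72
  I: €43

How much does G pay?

Sorting: 128 (B), 126 (G), 117 (A), 112 (F), 101 (E), …
The 3 highest are B, G, A.
Clearing price = highest rejected bid = €112.
G wins → pays €112.

G pays €112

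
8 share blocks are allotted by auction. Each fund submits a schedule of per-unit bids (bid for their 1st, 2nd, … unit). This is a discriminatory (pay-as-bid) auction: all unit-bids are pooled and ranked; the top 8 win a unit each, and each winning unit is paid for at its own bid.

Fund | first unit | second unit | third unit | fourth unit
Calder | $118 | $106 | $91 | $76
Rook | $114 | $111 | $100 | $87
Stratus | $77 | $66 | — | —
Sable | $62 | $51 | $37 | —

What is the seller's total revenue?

Total revenue: $804

Merging the schedules and taking the best 8: 118 (Calder-1), 114 (Rook-1), 111 (Rook-2), 106 (Calder-2), 100 (Rook-3), 91 (Calder-3), 87 (Rook-4), 77 (Stratus-1)
Next rejected bid: $76 (not a price — pay-as-bid).
Each winning unit pays its own bid.
Revenue = 118 + 114 + 111 + 106 + 100 + 91 + 87 + 77 = $804.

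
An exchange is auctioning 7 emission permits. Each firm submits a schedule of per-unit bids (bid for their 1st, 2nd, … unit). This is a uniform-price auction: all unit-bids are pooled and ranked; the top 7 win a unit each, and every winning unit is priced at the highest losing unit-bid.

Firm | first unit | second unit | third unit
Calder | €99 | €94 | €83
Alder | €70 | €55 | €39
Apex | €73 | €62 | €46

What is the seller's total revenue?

Pooled unit-bids ranked (top 7): 99 (Calder-1), 94 (Calder-2), 83 (Calder-3), 73 (Apex-1), 70 (Alder-1), 62 (Apex-2), 55 (Alder-2)
Highest rejected unit-bid = €46.
Allocation: Alder 2, Apex 2, Calder 3. Every unit priced at €46.
Revenue = 7 × 46 = €322.

Total revenue: €322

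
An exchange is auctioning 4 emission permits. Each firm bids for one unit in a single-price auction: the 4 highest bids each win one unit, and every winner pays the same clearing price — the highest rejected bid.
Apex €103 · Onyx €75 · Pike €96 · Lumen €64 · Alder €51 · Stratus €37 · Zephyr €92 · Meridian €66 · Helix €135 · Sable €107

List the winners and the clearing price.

Helix, Sable, Apex, Pike; each pays €92

Bids ranked high→low: 135 (Helix), 107 (Sable), 103 (Apex), 96 (Pike), 92 (Zephyr), 75 (Onyx), …
The 4 highest are Helix, Sable, Apex, Pike.
Highest unsuccessful bid: €92 → clearing price.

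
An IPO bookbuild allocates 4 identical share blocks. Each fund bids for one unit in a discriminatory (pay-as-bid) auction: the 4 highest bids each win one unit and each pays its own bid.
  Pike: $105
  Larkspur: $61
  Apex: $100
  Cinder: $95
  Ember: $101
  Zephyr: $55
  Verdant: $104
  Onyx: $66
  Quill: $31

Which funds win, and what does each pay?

Pike $105, Verdant $104, Ember $101, Apex $100

Ordering the bids: 105 (Pike), 104 (Verdant), 101 (Ember), 100 (Apex), 95 (Cinder), 66 (Onyx), …
The 4 highest are Pike, Verdant, Ember, Apex.
Each winner pays its own bid: Pike $105, Verdant $104, Ember $101, Apex $100.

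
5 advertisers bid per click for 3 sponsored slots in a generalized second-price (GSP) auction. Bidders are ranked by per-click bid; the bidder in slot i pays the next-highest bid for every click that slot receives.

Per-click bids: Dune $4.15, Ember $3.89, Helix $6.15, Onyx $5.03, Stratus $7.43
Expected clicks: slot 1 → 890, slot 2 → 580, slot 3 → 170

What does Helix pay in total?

Per-click bids in order: $7.43 (Stratus) > $6.15 (Helix) > $5.03 (Onyx) > $4.15 (Dune) > …
Helix holds slot 2 → pays next bid $5.03 × 580 clicks = $2917.40.

Helix pays $2917.40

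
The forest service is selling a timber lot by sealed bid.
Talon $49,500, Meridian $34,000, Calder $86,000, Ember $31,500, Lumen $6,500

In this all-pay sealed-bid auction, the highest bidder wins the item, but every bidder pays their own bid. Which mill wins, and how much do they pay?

Rule: the highest bidder wins the item, but every bidder pays their own bid.
Sorting bids: 86,000 (Calder) > 49,500 (Talon) > 34,000 (Meridian) > 31,500 (Ember) > 6,500 (Lumen)
Calder is highest and takes the item; every bidder forfeits their bid.

Calder pays $86,000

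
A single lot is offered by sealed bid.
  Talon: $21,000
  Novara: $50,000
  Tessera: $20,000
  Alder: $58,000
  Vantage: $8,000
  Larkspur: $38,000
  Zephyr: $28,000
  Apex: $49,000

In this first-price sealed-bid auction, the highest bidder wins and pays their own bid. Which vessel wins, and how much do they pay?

Alder pays $58,000

Rule: the highest bidder wins and pays their own bid.
Bids ranked: 58,000 (Alder) > 50,000 (Novara) > 49,000 (Apex) > 38,000 (Larkspur) > 28,000 (Zephyr) > 21,000 (Talon) > …
Alder has the highest bid and pays exactly that: $58,000.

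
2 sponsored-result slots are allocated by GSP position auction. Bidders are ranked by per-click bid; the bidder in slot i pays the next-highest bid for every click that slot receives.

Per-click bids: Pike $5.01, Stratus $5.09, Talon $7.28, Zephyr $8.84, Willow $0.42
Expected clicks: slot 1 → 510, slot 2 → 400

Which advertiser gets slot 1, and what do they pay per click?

Zephyr; $7.28 per click

Sorting advertisers: $8.84 (Zephyr) > $7.28 (Talon) > $5.09 (Stratus) > …
Slot 1 goes to the first-ranked bidder, Zephyr, who pays the next bid down: $7.28/click.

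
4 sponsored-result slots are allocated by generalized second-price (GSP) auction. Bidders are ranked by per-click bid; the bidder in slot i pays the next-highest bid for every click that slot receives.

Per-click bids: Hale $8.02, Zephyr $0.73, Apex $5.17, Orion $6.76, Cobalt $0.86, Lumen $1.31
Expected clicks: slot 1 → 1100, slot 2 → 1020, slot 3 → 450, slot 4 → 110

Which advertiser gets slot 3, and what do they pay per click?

Per-click bids in order: $8.02 (Hale) > $6.76 (Orion) > $5.17 (Apex) > $1.31 (Lumen) > $0.86 (Cobalt) > …
Slot 3 goes to the third-ranked bidder, Apex, who pays the next bid down: $1.31/click.

Apex; $1.31 per click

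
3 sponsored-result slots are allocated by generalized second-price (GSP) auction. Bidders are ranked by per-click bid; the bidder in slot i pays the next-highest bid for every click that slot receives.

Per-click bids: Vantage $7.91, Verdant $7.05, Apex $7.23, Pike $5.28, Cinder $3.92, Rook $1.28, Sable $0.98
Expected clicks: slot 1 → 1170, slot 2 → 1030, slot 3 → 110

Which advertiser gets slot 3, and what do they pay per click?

Verdant; $5.28 per click

Per-click bids in order: $7.91 (Vantage) > $7.23 (Apex) > $7.05 (Verdant) > $5.28 (Pike) > …
Slot 3 goes to the third-ranked bidder, Verdant, who pays the next bid down: $5.28/click.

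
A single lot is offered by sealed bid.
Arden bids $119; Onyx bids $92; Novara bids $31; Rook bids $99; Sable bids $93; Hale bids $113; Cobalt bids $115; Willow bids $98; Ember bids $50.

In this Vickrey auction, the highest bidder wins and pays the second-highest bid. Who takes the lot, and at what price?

Bids in order: 119 (Arden) > 115 (Cobalt) > 113 (Hale) > 99 (Rook) > 98 (Willow) > 93 (Sable) > …
Second-price: Arden pays Cobalt's bid of $115.

Arden pays $115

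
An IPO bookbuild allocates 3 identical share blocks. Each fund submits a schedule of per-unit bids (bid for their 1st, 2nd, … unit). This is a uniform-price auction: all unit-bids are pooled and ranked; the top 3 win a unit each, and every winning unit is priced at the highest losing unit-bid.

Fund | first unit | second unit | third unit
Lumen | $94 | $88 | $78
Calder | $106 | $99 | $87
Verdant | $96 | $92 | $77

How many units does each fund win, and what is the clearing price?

Calder 2, Verdant 1; clearing price $94

Merging the schedules and taking the best 3: 106 (Calder-1), 99 (Calder-2), 96 (Verdant-1)
First bid not allocated: $94.
Allocation: Calder 2, Verdant 1.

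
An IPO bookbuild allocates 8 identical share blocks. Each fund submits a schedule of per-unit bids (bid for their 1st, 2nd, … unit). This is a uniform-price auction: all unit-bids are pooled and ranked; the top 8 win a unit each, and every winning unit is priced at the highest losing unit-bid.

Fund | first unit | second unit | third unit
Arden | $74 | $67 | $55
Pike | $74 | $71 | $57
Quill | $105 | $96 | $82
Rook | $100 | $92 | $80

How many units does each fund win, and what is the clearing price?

Arden 1, Pike 1, Quill 3, Rook 3; clearing price $71

All unit-bids, highest first — top 8: 105 (Quill-1), 100 (Rook-1), 96 (Quill-2), 92 (Rook-2), 82 (Quill-3), 80 (Rook-3), 74 (Arden-1), 74 (Pike-1)
The (k+1)-th unit-bid is $71.
Allocation: Arden 1, Pike 1, Quill 3, Rook 3.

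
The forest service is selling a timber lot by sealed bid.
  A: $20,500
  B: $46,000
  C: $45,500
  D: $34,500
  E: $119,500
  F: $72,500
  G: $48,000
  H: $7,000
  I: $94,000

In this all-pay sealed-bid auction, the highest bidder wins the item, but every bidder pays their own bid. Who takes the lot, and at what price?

Rule: the highest bidder wins the item, but every bidder pays their own bid.
Bids ranked: 119,500 (E) > 94,000 (I) > 72,500 (F) > 48,000 (G) > 46,000 (B) > 45,500 (C) > …
E wins with the top bid; all bids are sunk regardless.

E pays $119,500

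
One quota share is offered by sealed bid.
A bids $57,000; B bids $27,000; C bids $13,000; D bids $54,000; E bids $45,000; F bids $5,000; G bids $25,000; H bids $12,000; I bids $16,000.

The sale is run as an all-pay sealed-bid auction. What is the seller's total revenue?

Total revenue: $254,000

Rule: the highest bidder wins the item, but every bidder pays their own bid.
Bids ranked: 57,000 (A) > 54,000 (D) > 45,000 (E) > 27,000 (B) > 25,000 (G) > 16,000 (I) > …
Every bidder forfeits their bid regardless of winning.
Revenue = 57,000 + 27,000 + 13,000 + 54,000 + 45,000 + 5,000 + 25,000 + 12,000 + 16,000 = $254,000.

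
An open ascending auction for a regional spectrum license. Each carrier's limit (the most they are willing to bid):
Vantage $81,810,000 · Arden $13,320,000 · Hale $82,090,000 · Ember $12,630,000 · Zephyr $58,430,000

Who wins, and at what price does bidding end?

Hale wins at $81,810,000

Open ascending-bid auction: the price rises until one bidder remains; the winner pays the price at which the last rival dropped out.
Sorting limits: 82,090,000 (Hale) > 81,810,000 (Vantage) > 58,430,000 (Zephyr) > 13,320,000 (Arden) > 12,630,000 (Ember)
Vantage is the last rival to drop out, at $81,810,000; Hale remains and wins at that price.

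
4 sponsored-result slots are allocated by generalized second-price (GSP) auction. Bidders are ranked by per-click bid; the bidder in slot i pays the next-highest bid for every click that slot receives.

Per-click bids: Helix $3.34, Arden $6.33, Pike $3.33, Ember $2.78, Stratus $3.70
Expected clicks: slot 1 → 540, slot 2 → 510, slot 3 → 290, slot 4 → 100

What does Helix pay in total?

Ranked by bid: $6.33 (Arden) > $3.70 (Stratus) > $3.34 (Helix) > $3.33 (Pike) > $2.78 (Ember)
Helix holds slot 3 → pays next bid $3.33 × 290 clicks = $965.70.

Helix pays $965.70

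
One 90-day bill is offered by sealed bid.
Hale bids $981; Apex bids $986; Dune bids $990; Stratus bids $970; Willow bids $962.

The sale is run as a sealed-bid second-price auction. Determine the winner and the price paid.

Bids ranked: 990 (Dune) > 986 (Apex) > 981 (Hale) > 970 (Stratus) > 962 (Willow)
Second-price: Dune pays Apex's bid of $986.

Dune pays $986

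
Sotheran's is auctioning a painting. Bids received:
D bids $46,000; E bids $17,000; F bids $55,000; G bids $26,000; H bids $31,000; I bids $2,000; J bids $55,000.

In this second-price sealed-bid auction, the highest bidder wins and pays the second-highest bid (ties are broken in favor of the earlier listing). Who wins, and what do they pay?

Bids in order: 55,000 (F) > 55,000 (J) > 46,000 (D) > 31,000 (H) > 26,000 (G) > 17,000 (E) > …
Tie at $55,000 → F wins by tie-break.
Second-price: F pays J's bid of $55,000.

F pays $55,000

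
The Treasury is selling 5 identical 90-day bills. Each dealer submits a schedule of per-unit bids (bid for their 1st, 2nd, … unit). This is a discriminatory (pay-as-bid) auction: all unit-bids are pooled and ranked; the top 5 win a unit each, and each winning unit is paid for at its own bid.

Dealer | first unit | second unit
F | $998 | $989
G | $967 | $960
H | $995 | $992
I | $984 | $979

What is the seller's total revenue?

Total revenue: $4,958

Pooled unit-bids ranked (top 5): 998 (F-1), 995 (H-1), 992 (H-2), 989 (F-2), 984 (I-1)
Next rejected bid: $979 (not a price — pay-as-bid).
Each winning unit pays its own bid.
Revenue = 998 + 995 + 992 + 989 + 984 = $4,958.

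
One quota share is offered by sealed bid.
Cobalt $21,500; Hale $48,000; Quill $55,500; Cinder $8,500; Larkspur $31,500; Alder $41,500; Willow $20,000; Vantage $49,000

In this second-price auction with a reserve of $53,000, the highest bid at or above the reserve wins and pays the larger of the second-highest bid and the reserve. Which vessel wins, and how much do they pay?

Sorting bids: 55,500 (Quill) > 49,000 (Vantage) > 48,000 (Hale) > 41,500 (Alder) > 31,500 (Larkspur) > 21,500 (Cobalt) > …
Quill has the top bid at or above the reserve ($55,500).
Second-highest bid $49,000 is below the reserve $53,000, so the reserve binds → payment $53,000.

Quill pays $53,000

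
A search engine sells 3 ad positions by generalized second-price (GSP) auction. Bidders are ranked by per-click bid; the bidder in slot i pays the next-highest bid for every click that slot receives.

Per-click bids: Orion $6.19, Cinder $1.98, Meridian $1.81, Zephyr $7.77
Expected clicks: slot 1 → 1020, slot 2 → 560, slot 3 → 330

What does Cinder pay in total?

Per-click bids in order: $7.77 (Zephyr) > $6.19 (Orion) > $1.98 (Cinder) > $1.81 (Meridian)
Cinder holds slot 3 → pays next bid $1.81 × 330 clicks = $597.30.

Cinder pays $597.30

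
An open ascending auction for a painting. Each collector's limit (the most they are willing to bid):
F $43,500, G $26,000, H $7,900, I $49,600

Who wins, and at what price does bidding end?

I wins at $43,500

Limits in order: 49,600 (I) > 43,500 (F) > 26,000 (G) > 7,900 (H)
Bidding ends when F exits at $43,500; I takes it.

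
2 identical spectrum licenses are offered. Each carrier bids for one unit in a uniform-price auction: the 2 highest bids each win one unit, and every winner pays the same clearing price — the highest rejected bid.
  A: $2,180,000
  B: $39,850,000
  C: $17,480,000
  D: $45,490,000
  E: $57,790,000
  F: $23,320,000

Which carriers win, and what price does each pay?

E, D; each pays $39,850,000

Ordering the bids: 57,790,000 (E), 45,490,000 (D), 39,850,000 (B), 23,320,000 (F), …
The 2 highest are E, D.
First losing bid is B's $39,850,000, which sets the uniform price.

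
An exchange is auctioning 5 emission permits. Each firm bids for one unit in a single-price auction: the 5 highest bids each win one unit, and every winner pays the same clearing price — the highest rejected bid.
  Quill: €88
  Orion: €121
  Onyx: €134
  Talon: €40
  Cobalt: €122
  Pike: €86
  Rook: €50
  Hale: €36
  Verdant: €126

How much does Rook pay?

Rook pays €0

Bids ranked high→low: 134 (Onyx), 126 (Verdant), 122 (Cobalt), 121 (Orion), 88 (Quill), 86 (Pike), 50 (Rook), …
Winners (5 units): Onyx, Verdant, Cobalt, Orion, Quill.
First losing bid is Pike's €86, which sets the uniform price.
Rook does not win → pays €0.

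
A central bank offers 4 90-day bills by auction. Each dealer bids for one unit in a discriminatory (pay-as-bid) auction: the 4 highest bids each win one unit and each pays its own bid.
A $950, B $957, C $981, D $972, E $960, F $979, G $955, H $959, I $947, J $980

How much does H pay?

H pays $0

Sorting: 981 (C), 980 (J), 979 (F), 972 (D), 960 (E), 959 (H), …
Top 4: C, J, F, D.
H does not win → $0.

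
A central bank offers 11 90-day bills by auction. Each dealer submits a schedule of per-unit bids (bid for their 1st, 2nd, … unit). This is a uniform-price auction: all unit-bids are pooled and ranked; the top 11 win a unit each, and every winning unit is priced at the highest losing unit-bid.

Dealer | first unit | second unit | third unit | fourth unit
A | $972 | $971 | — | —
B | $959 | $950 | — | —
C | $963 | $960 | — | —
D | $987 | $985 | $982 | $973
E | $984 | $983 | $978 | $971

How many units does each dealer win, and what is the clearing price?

A 2, C 1, D 4, E 4; clearing price $960

All unit-bids, highest first — top 11: 987 (D-1), 985 (D-2), 984 (E-1), 983 (E-2), 982 (D-3), 978 (E-3), 973 (D-4), 972 (A-1), 971 (A-2), 971 (E-4), 963 (C-1)
First bid not allocated: $960.
Allocation: A 2, C 1, D 4, E 4.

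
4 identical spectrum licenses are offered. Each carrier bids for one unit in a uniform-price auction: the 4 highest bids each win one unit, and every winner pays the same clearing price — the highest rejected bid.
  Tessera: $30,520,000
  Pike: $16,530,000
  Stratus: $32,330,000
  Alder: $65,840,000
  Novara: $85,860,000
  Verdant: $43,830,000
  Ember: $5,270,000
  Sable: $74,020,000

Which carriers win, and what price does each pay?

Bids ranked high→low: 85,860,000 (Novara), 74,020,000 (Sable), 65,840,000 (Alder), 43,830,000 (Verdant), 32,330,000 (Stratus), 30,520,000 (Tessera), …
Winners (4 units): Novara, Sable, Alder, Verdant.
First losing bid is Stratus's $32,330,000, which sets the uniform price.

Novara, Sable, Alder, Verdant; each pays $32,330,000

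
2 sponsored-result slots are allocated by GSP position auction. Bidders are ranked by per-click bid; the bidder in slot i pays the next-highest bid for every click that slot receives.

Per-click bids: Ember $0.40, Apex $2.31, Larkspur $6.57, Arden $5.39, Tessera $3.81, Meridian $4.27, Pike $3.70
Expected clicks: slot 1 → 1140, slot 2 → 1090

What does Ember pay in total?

Ranked by bid: $6.57 (Larkspur) > $5.39 (Arden) > $4.27 (Meridian) > …
Ember ranks below slot 2 → no slot, pays nothing.

Ember pays $0.00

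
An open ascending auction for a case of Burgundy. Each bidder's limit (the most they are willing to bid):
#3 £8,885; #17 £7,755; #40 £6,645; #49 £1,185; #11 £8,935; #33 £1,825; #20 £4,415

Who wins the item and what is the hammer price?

Limits in order: 8,935 (#11) > 8,885 (#3) > 7,755 (#17) > 6,645 (#40) > 4,415 (#20) > 1,825 (#33) > …
Bidding ends when #3 exits at £8,885; #11 takes it.

#11 wins at £8,885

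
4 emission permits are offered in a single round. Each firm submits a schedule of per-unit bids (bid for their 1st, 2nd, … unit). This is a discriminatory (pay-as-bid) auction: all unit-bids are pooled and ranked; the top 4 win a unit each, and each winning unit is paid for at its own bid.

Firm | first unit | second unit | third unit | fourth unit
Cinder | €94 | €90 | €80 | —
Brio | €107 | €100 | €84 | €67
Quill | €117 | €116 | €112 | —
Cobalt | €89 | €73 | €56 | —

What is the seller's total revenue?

Total revenue: €452

Merging the schedules and taking the best 4: 117 (Quill-1), 116 (Quill-2), 112 (Quill-3), 107 (Brio-1)
Next rejected bid: €100 (not a price — pay-as-bid).
Each winning unit pays its own bid.
Revenue = 117 + 116 + 112 + 107 = €452.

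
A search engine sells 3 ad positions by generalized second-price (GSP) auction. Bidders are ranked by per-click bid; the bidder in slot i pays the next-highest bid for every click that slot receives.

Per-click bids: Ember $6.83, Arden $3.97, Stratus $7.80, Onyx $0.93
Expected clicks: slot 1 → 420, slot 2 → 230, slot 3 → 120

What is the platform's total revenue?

Total revenue: $3893.30

Sorting advertisers: $7.80 (Stratus) > $6.83 (Ember) > $3.97 (Arden) > $0.93 (Onyx)
Slot 1: Stratus pays $6.83 × 420 = $2868.60
Slot 2: Ember pays $3.97 × 230 = $913.10
Slot 3: Arden pays $0.93 × 120 = $111.60
Total = $3893.30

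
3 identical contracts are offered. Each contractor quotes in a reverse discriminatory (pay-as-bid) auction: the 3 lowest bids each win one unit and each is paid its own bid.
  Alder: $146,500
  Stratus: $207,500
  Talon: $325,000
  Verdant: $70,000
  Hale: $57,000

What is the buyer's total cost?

Bids ranked low→high: 57,000 (Hale), 70,000 (Verdant), 146,500 (Alder), 207,500 (Stratus), 325,000 (Talon)
Winners (3 units): Hale, Verdant, Alder.
Total cost = 57,000 + 70,000 + 146,500 = $273,500.

Total cost: $273,500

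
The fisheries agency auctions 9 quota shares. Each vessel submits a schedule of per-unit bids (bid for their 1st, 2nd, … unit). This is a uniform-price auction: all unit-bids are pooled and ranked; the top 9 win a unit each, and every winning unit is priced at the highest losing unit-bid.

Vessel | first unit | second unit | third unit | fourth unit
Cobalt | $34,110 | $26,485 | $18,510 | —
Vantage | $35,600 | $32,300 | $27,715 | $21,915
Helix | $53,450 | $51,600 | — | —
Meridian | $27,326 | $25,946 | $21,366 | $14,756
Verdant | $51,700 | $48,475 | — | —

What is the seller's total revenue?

Pooled unit-bids ranked (top 9): 53,450 (Helix-1), 51,700 (Verdant-1), 51,600 (Helix-2), 48,475 (Verdant-2), 35,600 (Vantage-1), 34,110 (Cobalt-1), 32,300 (Vantage-2), 27,715 (Vantage-3), 27,326 (Meridian-1)
Highest rejected unit-bid = $26,485.
Allocation: Cobalt 1, Helix 2, Meridian 1, Vantage 3, Verdant 2. Every unit priced at $26,485.
Revenue = 9 × 26,485 = $238,365.

Total revenue: $238,365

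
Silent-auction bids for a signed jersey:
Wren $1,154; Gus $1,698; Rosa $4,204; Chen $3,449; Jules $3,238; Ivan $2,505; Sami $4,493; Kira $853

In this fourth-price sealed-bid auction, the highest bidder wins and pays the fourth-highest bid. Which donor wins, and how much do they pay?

Bids ranked: 4,493 (Sami) > 4,204 (Rosa) > 3,449 (Chen) > 3,238 (Jules) > 2,505 (Ivan) > 1,698 (Gus) > …
Sami wins; payment is bid #4 in the ranking = $3,238.

Sami pays $3,238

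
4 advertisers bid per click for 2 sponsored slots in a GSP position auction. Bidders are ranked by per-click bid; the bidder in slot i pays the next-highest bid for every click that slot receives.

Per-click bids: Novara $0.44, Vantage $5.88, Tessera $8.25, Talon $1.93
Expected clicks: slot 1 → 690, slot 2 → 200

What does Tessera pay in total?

Ranked by bid: $8.25 (Tessera) > $5.88 (Vantage) > $1.93 (Talon) > …
Tessera holds slot 1 → pays next bid $5.88 × 690 clicks = $4057.20.

Tessera pays $4057.20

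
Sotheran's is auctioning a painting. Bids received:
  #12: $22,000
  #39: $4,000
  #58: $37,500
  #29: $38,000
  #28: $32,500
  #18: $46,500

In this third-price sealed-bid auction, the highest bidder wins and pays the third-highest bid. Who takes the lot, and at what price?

Bids in order: 46,500 (#18) > 38,000 (#29) > 37,500 (#58) > 32,500 (#28) > 22,000 (#12) > 4,000 (#39)
#18 is highest; pays the third-highest bid, $37,500.

#18 pays $37,500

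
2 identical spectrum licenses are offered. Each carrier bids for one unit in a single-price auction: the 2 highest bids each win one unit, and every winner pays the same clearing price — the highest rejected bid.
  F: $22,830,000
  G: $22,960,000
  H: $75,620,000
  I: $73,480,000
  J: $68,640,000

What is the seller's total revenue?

Total revenue: $137,280,000

Sorting: 75,620,000 (H), 73,480,000 (I), 68,640,000 (J), 22,960,000 (G), …
Winners (2 units): H, I.
Highest unsuccessful bid: $68,640,000 → clearing price.
Total revenue = 2 × $68,640,000 = $137,280,000.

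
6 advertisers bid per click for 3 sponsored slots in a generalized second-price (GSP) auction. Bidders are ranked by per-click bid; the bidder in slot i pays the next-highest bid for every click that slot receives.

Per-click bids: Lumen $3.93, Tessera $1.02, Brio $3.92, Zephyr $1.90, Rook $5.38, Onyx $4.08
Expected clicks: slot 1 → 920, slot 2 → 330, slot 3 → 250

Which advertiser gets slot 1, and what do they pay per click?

Rook; $4.08 per click

Sorting advertisers: $5.38 (Rook) > $4.08 (Onyx) > $3.93 (Lumen) > $3.92 (Brio) > …
Slot 1 goes to the first-ranked bidder, Rook, who pays the next bid down: $4.08/click.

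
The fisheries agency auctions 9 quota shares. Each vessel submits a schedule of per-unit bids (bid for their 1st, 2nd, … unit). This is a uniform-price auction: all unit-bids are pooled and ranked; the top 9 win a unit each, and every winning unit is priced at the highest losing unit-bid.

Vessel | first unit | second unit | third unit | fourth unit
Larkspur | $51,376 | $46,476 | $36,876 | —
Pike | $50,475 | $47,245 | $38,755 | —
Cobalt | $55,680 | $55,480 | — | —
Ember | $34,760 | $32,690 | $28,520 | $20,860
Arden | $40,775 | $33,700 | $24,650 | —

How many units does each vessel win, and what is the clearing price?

Arden 1, Cobalt 2, Larkspur 3, Pike 3; clearing price $34,760

Merging the schedules and taking the best 9: 55,680 (Cobalt-1), 55,480 (Cobalt-2), 51,376 (Larkspur-1), 50,475 (Pike-1), 47,245 (Pike-2), 46,476 (Larkspur-2), 40,775 (Arden-1), 38,755 (Pike-3), 36,876 (Larkspur-3)
The (k+1)-th unit-bid is $34,760.
Allocation: Arden 1, Cobalt 2, Larkspur 3, Pike 3.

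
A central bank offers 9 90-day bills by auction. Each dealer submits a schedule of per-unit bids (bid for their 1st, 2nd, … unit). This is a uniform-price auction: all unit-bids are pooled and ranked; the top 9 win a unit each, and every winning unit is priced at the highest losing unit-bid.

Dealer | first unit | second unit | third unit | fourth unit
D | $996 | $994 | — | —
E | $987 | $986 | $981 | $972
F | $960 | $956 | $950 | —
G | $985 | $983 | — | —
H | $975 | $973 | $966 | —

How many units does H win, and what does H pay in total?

Merging the schedules and taking the best 9: 996 (D-1), 994 (D-2), 987 (E-1), 986 (E-2), 985 (G-1), 983 (G-2), 981 (E-3), 975 (H-1), 973 (H-2)
The (k+1)-th unit-bid is $972.
H wins 2 unit(s) at $972 each.

H: 2 units, pays $1,944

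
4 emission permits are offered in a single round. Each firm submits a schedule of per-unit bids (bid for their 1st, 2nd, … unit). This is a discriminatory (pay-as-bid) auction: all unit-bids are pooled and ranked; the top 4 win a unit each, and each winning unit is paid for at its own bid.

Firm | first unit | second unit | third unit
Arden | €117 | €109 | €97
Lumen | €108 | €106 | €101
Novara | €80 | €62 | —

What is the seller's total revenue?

Total revenue: €440

Pooled unit-bids ranked (top 4): 117 (Arden-1), 109 (Arden-2), 108 (Lumen-1), 106 (Lumen-2)
Next rejected bid: €101 (not a price — pay-as-bid).
Each winning unit pays its own bid.
Revenue = 117 + 109 + 108 + 106 = €440.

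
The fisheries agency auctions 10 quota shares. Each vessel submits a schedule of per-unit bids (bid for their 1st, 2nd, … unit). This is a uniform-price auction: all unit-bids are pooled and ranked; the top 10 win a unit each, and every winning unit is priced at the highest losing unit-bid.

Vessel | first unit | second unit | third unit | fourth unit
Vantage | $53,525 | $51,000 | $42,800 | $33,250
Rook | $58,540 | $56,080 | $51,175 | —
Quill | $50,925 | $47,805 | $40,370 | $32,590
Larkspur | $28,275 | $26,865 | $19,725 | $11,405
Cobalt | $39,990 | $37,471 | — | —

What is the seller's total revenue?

Merging the schedules and taking the best 10: 58,540 (Rook-1), 56,080 (Rook-2), 53,525 (Vantage-1), 51,175 (Rook-3), 51,000 (Vantage-2), 50,925 (Quill-1), 47,805 (Quill-2), 42,800 (Vantage-3), 40,370 (Quill-3), 39,990 (Cobalt-1)
The (k+1)-th unit-bid is $37,471.
Allocation: Cobalt 1, Quill 3, Rook 3, Vantage 3. Every unit priced at $37,471.
Revenue = 10 × 37,471 = $374,710.

Total revenue: $374,710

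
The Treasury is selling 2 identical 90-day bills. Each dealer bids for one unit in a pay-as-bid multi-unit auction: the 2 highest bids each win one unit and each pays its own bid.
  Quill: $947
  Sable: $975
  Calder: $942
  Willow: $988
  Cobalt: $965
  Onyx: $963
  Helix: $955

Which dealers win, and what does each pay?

Sorting: 988 (Willow), 975 (Sable), 965 (Cobalt), 963 (Onyx), …
Top 2: Willow, Sable.
Each winner pays its own bid: Willow $988, Sable $975.

Willow $988, Sable $975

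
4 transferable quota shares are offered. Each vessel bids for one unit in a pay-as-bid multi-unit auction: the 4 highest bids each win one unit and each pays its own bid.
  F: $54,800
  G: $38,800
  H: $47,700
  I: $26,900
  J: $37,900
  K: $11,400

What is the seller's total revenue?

Sorting: 54,800 (F), 47,700 (H), 38,800 (G), 37,900 (J), 26,900 (I), 11,400 (K)
The 4 highest are F, H, G, J.
Total revenue = 54,800 + 47,700 + 38,800 + 37,900 = $179,200.

Total revenue: $179,200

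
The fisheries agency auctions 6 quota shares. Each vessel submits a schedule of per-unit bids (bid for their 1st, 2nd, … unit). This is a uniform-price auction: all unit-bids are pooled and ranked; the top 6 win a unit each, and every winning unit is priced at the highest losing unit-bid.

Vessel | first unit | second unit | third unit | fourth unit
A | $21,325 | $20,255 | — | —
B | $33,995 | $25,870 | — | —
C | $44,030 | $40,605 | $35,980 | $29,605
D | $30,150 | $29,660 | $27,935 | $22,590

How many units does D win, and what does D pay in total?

D: 2 units, pays $59,210

All unit-bids, highest first — top 6: 44,030 (C-1), 40,605 (C-2), 35,980 (C-3), 33,995 (B-1), 30,150 (D-1), 29,660 (D-2)
Highest rejected unit-bid = $29,605.
D wins 2 unit(s) at $29,605 each.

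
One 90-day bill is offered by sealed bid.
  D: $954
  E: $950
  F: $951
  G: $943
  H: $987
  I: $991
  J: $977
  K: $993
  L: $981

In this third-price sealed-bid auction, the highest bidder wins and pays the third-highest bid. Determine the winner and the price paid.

K pays $987

Sorting bids: 993 (K) > 991 (I) > 987 (H) > 981 (L) > 977 (J) > 954 (D) > …
K is highest; pays the third-highest bid, $987.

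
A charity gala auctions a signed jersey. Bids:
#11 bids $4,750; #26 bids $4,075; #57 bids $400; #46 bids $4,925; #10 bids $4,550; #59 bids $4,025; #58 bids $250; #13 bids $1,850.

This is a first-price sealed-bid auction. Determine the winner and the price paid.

Rule: the highest bidder wins and pays their own bid.
Sorting bids: 4,925 (#46) > 4,750 (#11) > 4,550 (#10) > 4,075 (#26) > 4,025 (#59) > 1,850 (#13) > …
#46 has the highest bid and pays exactly that: $4,925.

#46 pays $4,925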